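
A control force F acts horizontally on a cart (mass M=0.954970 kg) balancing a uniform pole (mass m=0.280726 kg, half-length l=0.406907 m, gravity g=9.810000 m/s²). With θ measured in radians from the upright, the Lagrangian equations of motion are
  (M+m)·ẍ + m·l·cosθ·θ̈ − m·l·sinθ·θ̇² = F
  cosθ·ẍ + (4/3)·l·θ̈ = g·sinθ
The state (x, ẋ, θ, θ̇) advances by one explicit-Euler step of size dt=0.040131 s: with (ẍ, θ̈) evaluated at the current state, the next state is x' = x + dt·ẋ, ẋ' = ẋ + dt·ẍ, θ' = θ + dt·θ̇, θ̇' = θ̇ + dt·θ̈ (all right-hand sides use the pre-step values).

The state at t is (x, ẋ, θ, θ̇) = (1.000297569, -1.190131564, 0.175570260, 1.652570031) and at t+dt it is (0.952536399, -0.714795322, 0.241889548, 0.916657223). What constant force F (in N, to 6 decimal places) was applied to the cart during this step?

ẍ = (ẋ'−ẋ)/dt = (-0.714795322−-1.190131564)/0.040131 = 11.844615
θ̈ = (θ̇'−θ̇)/dt = (0.916657223−1.652570031)/0.040131 = -18.337764
sinθ=0.174670, cosθ=0.984627
F = (M+m)·ẍ + m·l·cosθ·θ̈ − m·l·sinθ·θ̇² = 14.636343 + -2.062510 − 0.054490 = 12.519344

F = 12.519344 N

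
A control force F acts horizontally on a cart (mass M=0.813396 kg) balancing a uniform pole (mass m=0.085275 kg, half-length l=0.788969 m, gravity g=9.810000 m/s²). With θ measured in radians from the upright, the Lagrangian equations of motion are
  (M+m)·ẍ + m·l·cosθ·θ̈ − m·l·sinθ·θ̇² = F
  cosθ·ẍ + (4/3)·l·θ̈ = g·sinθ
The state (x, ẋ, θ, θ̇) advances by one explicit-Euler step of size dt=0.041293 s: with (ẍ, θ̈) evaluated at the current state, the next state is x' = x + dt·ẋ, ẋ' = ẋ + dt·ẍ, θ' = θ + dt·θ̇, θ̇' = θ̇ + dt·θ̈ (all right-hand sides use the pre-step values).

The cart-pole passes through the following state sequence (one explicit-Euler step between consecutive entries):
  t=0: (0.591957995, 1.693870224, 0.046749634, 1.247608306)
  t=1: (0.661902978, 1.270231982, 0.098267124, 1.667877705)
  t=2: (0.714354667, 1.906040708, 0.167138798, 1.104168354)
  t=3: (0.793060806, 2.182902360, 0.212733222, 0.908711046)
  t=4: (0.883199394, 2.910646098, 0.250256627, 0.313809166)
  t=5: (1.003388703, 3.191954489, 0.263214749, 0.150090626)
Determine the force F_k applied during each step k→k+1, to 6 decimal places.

F_0 = -8.540647 N
F_1 = 12.904890 N
F_2 = 5.697747 N
F_3 = 14.878926 N
F_4 = 5.862112 N

step 0→1:
  ẍ = (ẋ'−ẋ)/dt = (1.270231982−1.693870224)/0.041293 = -10.259323
  θ̈ = (θ̇'−θ̇)/dt = (1.667877705−1.247608306)/0.041293 = 10.177740
  sinθ=0.046733, cosθ=0.998907
  F = (M+m)·ẍ + m·l·cosθ·θ̈ − m·l·sinθ·θ̇² = -9.219756 + 0.684003 − 0.004894 = -8.540647
step 1→2:
  ẍ = (ẋ'−ẋ)/dt = (1.906040708−1.270231982)/0.041293 = 15.397494
  θ̈ = (θ̇'−θ̇)/dt = (1.104168354−1.667877705)/0.041293 = -13.651451
  sinθ=0.098109, cosθ=0.995176
  F = (M+m)·ẍ + m·l·cosθ·θ̈ − m·l·sinθ·θ̇² = 13.837281 + -0.914030 − 0.018362 = 12.904890
step 2→3:
  ẍ = (ẋ'−ẋ)/dt = (2.182902360−1.906040708)/0.041293 = 6.704808
  θ̈ = (θ̇'−θ̇)/dt = (0.908711046−1.104168354)/0.041293 = -4.733425
  sinθ=0.166362, cosθ=0.986065
  F = (M+m)·ẍ + m·l·cosθ·θ̈ − m·l·sinθ·θ̇² = 6.025417 + -0.314024 − 0.013646 = 5.697747
step 3→4:
  ẍ = (ẋ'−ẋ)/dt = (2.910646098−2.182902360)/0.041293 = 17.623901
  θ̈ = (θ̇'−θ̇)/dt = (0.313809166−0.908711046)/0.041293 = -14.406846
  sinθ=0.211132, cosθ=0.977457
  F = (M+m)·ẍ + m·l·cosθ·θ̈ − m·l·sinθ·θ̇² = 15.838089 + -0.947433 − 0.011730 = 14.878926
step 4→5:
  ẍ = (ẋ'−ẋ)/dt = (3.191954489−2.910646098)/0.041293 = 6.812496
  θ̈ = (θ̇'−θ̇)/dt = (0.150090626−0.313809166)/0.041293 = -3.964801
  sinθ=0.247653, cosθ=0.968849
  F = (M+m)·ẍ + m·l·cosθ·θ̈ − m·l·sinθ·θ̇² = 6.122192 + -0.258440 − 0.001641 = 5.862112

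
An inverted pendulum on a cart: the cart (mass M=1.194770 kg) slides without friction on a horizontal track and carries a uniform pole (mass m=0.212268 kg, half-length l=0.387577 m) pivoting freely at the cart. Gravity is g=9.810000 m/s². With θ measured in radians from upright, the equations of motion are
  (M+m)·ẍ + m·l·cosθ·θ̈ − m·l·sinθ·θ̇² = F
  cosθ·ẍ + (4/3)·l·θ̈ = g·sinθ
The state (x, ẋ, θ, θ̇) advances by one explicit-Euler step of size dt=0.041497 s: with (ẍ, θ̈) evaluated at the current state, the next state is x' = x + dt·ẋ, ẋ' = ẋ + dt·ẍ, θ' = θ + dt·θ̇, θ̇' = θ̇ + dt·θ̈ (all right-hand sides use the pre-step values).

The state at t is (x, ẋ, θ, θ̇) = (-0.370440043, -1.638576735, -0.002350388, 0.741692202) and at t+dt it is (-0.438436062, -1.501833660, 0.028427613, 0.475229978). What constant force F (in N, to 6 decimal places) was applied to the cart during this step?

F = 4.108376 N

ẍ = (ẋ'−ẋ)/dt = (-1.501833660−-1.638576735)/0.041497 = 3.295252
θ̈ = (θ̇'−θ̇)/dt = (0.475229978−0.741692202)/0.041497 = -6.421241
sinθ=-0.002350, cosθ=0.999997
F = (M+m)·ẍ + m·l·cosθ·θ̈ − m·l·sinθ·θ̇² = 4.636545 + -0.528275 − -0.000106 = 4.108376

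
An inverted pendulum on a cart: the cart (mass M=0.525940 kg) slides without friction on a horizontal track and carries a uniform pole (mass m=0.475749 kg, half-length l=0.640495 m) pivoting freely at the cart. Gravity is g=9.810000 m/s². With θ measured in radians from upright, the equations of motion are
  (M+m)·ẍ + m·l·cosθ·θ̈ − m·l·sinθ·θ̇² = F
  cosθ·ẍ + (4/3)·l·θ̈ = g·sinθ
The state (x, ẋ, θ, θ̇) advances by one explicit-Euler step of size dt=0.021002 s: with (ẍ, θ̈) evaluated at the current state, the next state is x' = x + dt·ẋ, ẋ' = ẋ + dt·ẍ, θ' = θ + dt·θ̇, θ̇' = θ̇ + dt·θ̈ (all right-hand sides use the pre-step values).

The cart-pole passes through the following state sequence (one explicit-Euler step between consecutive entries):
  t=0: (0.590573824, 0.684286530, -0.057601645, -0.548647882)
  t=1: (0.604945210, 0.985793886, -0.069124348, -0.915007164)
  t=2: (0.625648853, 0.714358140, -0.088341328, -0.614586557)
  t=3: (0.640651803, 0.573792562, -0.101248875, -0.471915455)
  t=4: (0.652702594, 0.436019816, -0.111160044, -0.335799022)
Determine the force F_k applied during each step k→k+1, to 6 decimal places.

step 0→1:
  ẍ = (ẋ'−ẋ)/dt = (0.985793886−0.684286530)/0.021002 = 14.356126
  θ̈ = (θ̇'−θ̇)/dt = (-0.915007164−-0.548647882)/0.021002 = -17.444019
  sinθ=-0.057570, cosθ=0.998341
  F = (M+m)·ẍ + m·l·cosθ·θ̈ − m·l·sinθ·θ̇² = 14.380373 + -5.306636 − -0.005281 = 9.079018
step 1→2:
  ẍ = (ẋ'−ẋ)/dt = (0.714358140−0.985793886)/0.021002 = -12.924281
  θ̈ = (θ̇'−θ̇)/dt = (-0.614586557−-0.915007164)/0.021002 = 14.304381
  sinθ=-0.069069, cosθ=0.997612
  F = (M+m)·ẍ + m·l·cosθ·θ̈ − m·l·sinθ·θ̇² = -12.946110 + 4.348348 − -0.017621 = -8.580141
step 2→3:
  ẍ = (ẋ'−ẋ)/dt = (0.573792562−0.714358140)/0.021002 = -6.692962
  θ̈ = (θ̇'−θ̇)/dt = (-0.471915455−-0.614586557)/0.021002 = 6.793215
  sinθ=-0.088226, cosθ=0.996100
  F = (M+m)·ẍ + m·l·cosθ·θ̈ − m·l·sinθ·θ̇² = -6.704266 + 2.061921 − -0.010155 = -4.632190
step 3→4:
  ẍ = (ẋ'−ẋ)/dt = (0.436019816−0.573792562)/0.021002 = -6.559982
  θ̈ = (θ̇'−θ̇)/dt = (-0.335799022−-0.471915455)/0.021002 = 6.481118
  sinθ=-0.101076, cosθ=0.994879
  F = (M+m)·ẍ + m·l·cosθ·θ̈ − m·l·sinθ·θ̇² = -6.571062 + 1.964779 − -0.006859 = -4.599424

F_0 = 9.079018 N
F_1 = -8.580141 N
F_2 = -4.632190 N
F_3 = -4.599424 N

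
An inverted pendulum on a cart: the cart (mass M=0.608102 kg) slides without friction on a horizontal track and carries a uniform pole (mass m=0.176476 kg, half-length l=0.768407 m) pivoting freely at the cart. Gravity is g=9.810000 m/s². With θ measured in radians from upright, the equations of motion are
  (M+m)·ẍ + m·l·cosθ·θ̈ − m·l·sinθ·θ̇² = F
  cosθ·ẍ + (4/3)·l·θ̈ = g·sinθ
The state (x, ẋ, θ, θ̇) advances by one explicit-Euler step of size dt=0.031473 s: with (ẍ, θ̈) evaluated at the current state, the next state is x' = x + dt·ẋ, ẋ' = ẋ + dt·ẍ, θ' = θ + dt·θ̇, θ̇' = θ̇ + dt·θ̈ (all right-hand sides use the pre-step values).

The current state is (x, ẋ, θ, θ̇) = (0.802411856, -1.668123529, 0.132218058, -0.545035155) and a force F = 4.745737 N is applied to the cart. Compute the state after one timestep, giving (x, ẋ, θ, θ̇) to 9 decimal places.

sinθ=0.131833164, cosθ=0.991271919
temp = (F + m·l·θ̇²·sinθ)/(M+m) = (4.745737 + 0.005310687)/0.784578 = 6.055545384
θ̈ = (g·sinθ − cosθ·temp)/(l·(4/3 − m·cos²θ/(M+m))) = -5.509962438
ẍ = temp − m·l·θ̈·cosθ/(M+m) = 6.999567741
Euler: x'=0.802411856+0.031473·-1.668123529=0.749911004, ẋ'=-1.668123529+0.031473·6.999567741=-1.447826133
       θ'=0.132218058+0.031473·-0.545035155=0.115064167, θ̇'=-0.545035155+0.031473·-5.509962438=-0.718450203

(0.749911004, -1.447826133, 0.115064167, -0.718450203)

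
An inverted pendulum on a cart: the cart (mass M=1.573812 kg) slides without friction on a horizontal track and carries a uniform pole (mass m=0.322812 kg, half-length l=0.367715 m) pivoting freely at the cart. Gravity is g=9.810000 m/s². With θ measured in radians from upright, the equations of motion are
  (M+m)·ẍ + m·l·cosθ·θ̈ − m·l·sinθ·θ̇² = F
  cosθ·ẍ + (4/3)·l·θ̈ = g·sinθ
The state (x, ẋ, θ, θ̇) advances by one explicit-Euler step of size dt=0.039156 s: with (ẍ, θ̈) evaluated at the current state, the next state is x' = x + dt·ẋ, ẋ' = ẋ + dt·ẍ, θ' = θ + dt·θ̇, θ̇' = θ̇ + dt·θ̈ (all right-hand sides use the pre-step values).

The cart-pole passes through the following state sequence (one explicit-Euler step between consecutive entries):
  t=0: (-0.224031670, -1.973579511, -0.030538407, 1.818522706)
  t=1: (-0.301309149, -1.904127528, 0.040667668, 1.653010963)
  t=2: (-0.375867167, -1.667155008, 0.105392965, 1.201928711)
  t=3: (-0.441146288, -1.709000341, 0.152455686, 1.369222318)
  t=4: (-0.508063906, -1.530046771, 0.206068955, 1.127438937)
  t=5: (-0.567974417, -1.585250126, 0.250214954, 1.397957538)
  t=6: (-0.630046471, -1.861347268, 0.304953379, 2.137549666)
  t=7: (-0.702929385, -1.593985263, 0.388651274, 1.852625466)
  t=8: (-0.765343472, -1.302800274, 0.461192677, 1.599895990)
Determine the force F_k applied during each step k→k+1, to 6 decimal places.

F_0 = 2.874555 N
F_1 = 10.098860 N
F_2 = -1.540586 N
F_3 = 7.909818 N
F_4 = -1.902057 N
F_5 = -11.258654 N
F_6 = 11.963633 N
F_7 = 13.240907 N

step 0→1:
  ẍ = (ẋ'−ẋ)/dt = (-1.904127528−-1.973579511)/0.039156 = 1.773725
  θ̈ = (θ̇'−θ̇)/dt = (1.653010963−1.818522706)/0.039156 = -4.226983
  sinθ=-0.030534, cosθ=0.999534
  F = (M+m)·ẍ + m·l·cosθ·θ̈ − m·l·sinθ·θ̇² = 3.364090 + -0.501521 − -0.011986 = 2.874555
step 1→2:
  ẍ = (ẋ'−ẋ)/dt = (-1.667155008−-1.904127528)/0.039156 = 6.052010
  θ̈ = (θ̇'−θ̇)/dt = (1.201928711−1.653010963)/0.039156 = -11.520131
  sinθ=0.040656, cosθ=0.999173
  F = (M+m)·ẍ + m·l·cosθ·θ̈ − m·l·sinθ·θ̇² = 11.478388 + -1.366341 − 0.013187 = 10.098860
step 2→3:
  ẍ = (ẋ'−ẋ)/dt = (-1.709000341−-1.667155008)/0.039156 = -1.068683
  θ̈ = (θ̇'−θ̇)/dt = (1.369222318−1.201928711)/0.039156 = 4.272490
  sinθ=0.105198, cosθ=0.994451
  F = (M+m)·ẍ + m·l·cosθ·θ̈ − m·l·sinθ·θ̇² = -2.026889 + 0.504342 − 0.018040 = -1.540586
step 3→4:
  ẍ = (ẋ'−ẋ)/dt = (-1.530046771−-1.709000341)/0.039156 = 4.570272
  θ̈ = (θ̇'−θ̇)/dt = (1.127438937−1.369222318)/0.039156 = -6.174874
  sinθ=0.151866, cosθ=0.988401
  F = (M+m)·ẍ + m·l·cosθ·θ̈ − m·l·sinθ·θ̇² = 8.668088 + -0.724473 − 0.033796 = 7.909818
step 4→5:
  ẍ = (ẋ'−ẋ)/dt = (-1.585250126−-1.530046771)/0.039156 = -1.409831
  θ̈ = (θ̇'−θ̇)/dt = (1.397957538−1.127438937)/0.039156 = 6.908739
  sinθ=0.204614, cosθ=0.978843
  F = (M+m)·ẍ + m·l·cosθ·θ̈ − m·l·sinθ·θ̇² = -2.673920 + 0.802736 − 0.030873 = -1.902057
step 5→6:
  ẍ = (ẋ'−ẋ)/dt = (-1.861347268−-1.585250126)/0.039156 = -7.051209
  θ̈ = (θ̇'−θ̇)/dt = (2.137549666−1.397957538)/0.039156 = 18.888347
  sinθ=0.247612, cosθ=0.968859
  F = (M+m)·ẍ + m·l·cosθ·θ̈ − m·l·sinθ·θ̇² = -13.373492 + 2.172279 − 0.057441 = -11.258654
step 6→7:
  ẍ = (ẋ'−ẋ)/dt = (-1.593985263−-1.861347268)/0.039156 = 6.828124
  θ̈ = (θ̇'−θ̇)/dt = (1.852625466−2.137549666)/0.039156 = -7.276642
  sinθ=0.300249, cosθ=0.953861
  F = (M+m)·ẍ + m·l·cosθ·θ̈ − m·l·sinθ·θ̇² = 12.950383 + -0.823905 − 0.162845 = 11.963633
step 7→8:
  ẍ = (ẋ'−ẋ)/dt = (-1.302800274−-1.593985263)/0.039156 = 7.436536
  θ̈ = (θ̇'−θ̇)/dt = (1.599895990−1.852625466)/0.039156 = -6.454425
  sinθ=0.378941, cosθ=0.925421
  F = (M+m)·ẍ + m·l·cosθ·θ̈ − m·l·sinθ·θ̇² = 14.104312 + -0.709019 − 0.154386 = 13.240907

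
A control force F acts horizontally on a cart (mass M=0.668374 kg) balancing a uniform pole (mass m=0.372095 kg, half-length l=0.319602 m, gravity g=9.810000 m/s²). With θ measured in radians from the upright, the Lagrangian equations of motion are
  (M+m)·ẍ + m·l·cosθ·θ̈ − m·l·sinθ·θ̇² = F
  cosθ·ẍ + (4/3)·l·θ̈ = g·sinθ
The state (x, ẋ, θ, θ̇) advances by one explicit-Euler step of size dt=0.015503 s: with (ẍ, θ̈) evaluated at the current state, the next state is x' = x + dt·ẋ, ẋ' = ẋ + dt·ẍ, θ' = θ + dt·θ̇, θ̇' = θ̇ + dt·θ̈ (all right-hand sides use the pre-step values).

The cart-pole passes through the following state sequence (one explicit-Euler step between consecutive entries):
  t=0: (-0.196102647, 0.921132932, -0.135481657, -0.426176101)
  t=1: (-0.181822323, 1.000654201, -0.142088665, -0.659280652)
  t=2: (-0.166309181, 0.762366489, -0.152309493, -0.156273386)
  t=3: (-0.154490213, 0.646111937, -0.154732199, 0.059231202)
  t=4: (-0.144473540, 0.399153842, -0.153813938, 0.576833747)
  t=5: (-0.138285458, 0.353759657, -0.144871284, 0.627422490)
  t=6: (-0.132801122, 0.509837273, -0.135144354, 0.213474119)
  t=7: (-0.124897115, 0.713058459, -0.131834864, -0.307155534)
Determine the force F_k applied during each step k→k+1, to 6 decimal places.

step 0→1:
  ẍ = (ẋ'−ẋ)/dt = (1.000654201−0.921132932)/0.015503 = 5.129412
  θ̈ = (θ̇'−θ̇)/dt = (-0.659280652−-0.426176101)/0.015503 = -15.036093
  sinθ=-0.135068, cosθ=0.990836
  F = (M+m)·ẍ + m·l·cosθ·θ̈ − m·l·sinθ·θ̇² = 5.336994 + -1.771741 − -0.002917 = 3.568170
step 1→2:
  ẍ = (ẋ'−ẋ)/dt = (0.762366489−1.000654201)/0.015503 = -15.370426
  θ̈ = (θ̇'−θ̇)/dt = (-0.156273386−-0.659280652)/0.015503 = 32.445802
  sinθ=-0.141611, cosθ=0.989922
  F = (M+m)·ẍ + m·l·cosθ·θ̈ − m·l·sinθ·θ̇² = -15.992452 + 3.819645 − -0.007320 = -12.165487
step 2→3:
  ẍ = (ẋ'−ẋ)/dt = (0.646111937−0.762366489)/0.015503 = -7.498842
  θ̈ = (θ̇'−θ̇)/dt = (0.059231202−-0.156273386)/0.015503 = 13.900831
  sinθ=-0.151721, cosθ=0.988423
  F = (M+m)·ẍ + m·l·cosθ·θ̈ − m·l·sinθ·θ̇² = -7.802313 + 1.633981 − -0.000441 = -6.167891
step 3→4:
  ẍ = (ẋ'−ẋ)/dt = (0.399153842−0.646111937)/0.015503 = -15.929697
  θ̈ = (θ̇'−θ̇)/dt = (0.576833747−0.059231202)/0.015503 = 33.387251
  sinθ=-0.154116, cosθ=0.988053
  F = (M+m)·ẍ + m·l·cosθ·θ̈ − m·l·sinθ·θ̇² = -16.574356 + 3.923053 − -0.000064 = -12.651239
step 4→5:
  ẍ = (ẋ'−ẋ)/dt = (0.353759657−0.399153842)/0.015503 = -2.928090
  θ̈ = (θ̇'−θ̇)/dt = (0.627422490−0.576833747)/0.015503 = 3.263158
  sinθ=-0.153208, cosθ=0.988194
  F = (M+m)·ẍ + m·l·cosθ·θ̈ − m·l·sinθ·θ̇² = -3.046587 + 0.383481 − -0.006062 = -2.657044
step 5→6:
  ẍ = (ẋ'−ẋ)/dt = (0.509837273−0.353759657)/0.015503 = 10.067575
  θ̈ = (θ̇'−θ̇)/dt = (0.213474119−0.627422490)/0.015503 = -26.701179
  sinθ=-0.144365, cosθ=0.989524
  F = (M+m)·ẍ + m·l·cosθ·θ̈ − m·l·sinθ·θ̇² = 10.475000 + -3.142102 − -0.006758 = 7.339656
step 6→7:
  ẍ = (ẋ'−ẋ)/dt = (0.713058459−0.509837273)/0.015503 = 13.108507
  θ̈ = (θ̇'−θ̇)/dt = (-0.307155534−0.213474119)/0.015503 = -33.582510
  sinθ=-0.134733, cosθ=0.990882
  F = (M+m)·ẍ + m·l·cosθ·θ̈ − m·l·sinθ·θ̇² = 13.638995 + -3.957294 − -0.000730 = 9.682431

F_0 = 3.568170 N
F_1 = -12.165487 N
F_2 = -6.167891 N
F_3 = -12.651239 N
F_4 = -2.657044 N
F_5 = 7.339656 N
F_6 = 9.682431 N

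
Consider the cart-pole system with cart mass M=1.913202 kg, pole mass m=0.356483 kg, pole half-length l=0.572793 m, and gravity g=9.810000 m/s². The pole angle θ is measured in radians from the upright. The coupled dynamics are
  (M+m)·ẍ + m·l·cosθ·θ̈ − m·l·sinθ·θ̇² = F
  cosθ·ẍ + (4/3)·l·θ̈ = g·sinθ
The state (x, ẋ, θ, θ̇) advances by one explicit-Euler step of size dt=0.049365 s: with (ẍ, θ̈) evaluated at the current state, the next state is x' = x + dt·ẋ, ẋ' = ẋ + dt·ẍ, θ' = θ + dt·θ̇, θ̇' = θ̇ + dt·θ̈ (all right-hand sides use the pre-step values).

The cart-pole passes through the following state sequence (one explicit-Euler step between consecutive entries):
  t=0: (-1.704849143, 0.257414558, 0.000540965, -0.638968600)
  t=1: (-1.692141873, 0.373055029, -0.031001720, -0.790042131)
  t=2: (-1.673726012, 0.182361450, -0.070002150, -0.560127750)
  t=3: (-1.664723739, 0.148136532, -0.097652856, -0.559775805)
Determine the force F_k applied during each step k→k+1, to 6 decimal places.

step 0→1:
  ẍ = (ẋ'−ẋ)/dt = (0.373055029−0.257414558)/0.049365 = 2.342560
  θ̈ = (θ̇'−θ̇)/dt = (-0.790042131−-0.638968600)/0.049365 = -3.060337
  sinθ=0.000541, cosθ=1.000000
  F = (M+m)·ẍ + m·l·cosθ·θ̈ − m·l·sinθ·θ̇² = 5.316873 + -0.624893 − 0.000045 = 4.691935
step 1→2:
  ẍ = (ẋ'−ẋ)/dt = (0.182361450−0.373055029)/0.049365 = -3.862931
  θ̈ = (θ̇'−θ̇)/dt = (-0.560127750−-0.790042131)/0.049365 = 4.657437
  sinθ=-0.030997, cosθ=0.999519
  F = (M+m)·ẍ + m·l·cosθ·θ̈ − m·l·sinθ·θ̇² = -8.767636 + 0.950550 − -0.003951 = -7.813136
step 2→3:
  ẍ = (ẋ'−ẋ)/dt = (0.148136532−0.182361450)/0.049365 = -0.693303
  θ̈ = (θ̇'−θ̇)/dt = (-0.559775805−-0.560127750)/0.049365 = 0.007129
  sinθ=-0.069945, cosθ=0.997551
  F = (M+m)·ẍ + m·l·cosθ·θ̈ − m·l·sinθ·θ̇² = -1.573580 + 0.001452 − -0.004481 = -1.567647

F_0 = 4.691935 N
F_1 = -7.813136 N
F_2 = -1.567647 N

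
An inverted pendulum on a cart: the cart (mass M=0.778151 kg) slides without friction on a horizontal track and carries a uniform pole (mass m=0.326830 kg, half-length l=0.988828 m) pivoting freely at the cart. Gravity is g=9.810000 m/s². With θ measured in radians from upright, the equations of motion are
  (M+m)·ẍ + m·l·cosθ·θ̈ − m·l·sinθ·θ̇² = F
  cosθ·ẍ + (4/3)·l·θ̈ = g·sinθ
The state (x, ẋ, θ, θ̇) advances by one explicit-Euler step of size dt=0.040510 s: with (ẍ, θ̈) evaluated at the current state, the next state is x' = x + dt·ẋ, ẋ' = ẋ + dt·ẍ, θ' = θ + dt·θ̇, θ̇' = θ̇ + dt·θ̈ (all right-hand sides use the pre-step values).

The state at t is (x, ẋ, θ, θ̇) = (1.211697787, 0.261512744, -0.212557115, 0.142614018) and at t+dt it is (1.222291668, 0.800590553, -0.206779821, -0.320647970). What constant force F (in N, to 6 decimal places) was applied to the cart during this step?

F = 11.093062 N

ẍ = (ẋ'−ẋ)/dt = (0.800590553−0.261512744)/0.040510 = 13.307277
θ̈ = (θ̇'−θ̇)/dt = (-0.320647970−0.142614018)/0.040510 = -11.435744
sinθ=-0.210960, cosθ=0.977495
F = (M+m)·ẍ + m·l·cosθ·θ̈ − m·l·sinθ·θ̇² = 14.704289 + -3.612613 − -0.001387 = 11.093062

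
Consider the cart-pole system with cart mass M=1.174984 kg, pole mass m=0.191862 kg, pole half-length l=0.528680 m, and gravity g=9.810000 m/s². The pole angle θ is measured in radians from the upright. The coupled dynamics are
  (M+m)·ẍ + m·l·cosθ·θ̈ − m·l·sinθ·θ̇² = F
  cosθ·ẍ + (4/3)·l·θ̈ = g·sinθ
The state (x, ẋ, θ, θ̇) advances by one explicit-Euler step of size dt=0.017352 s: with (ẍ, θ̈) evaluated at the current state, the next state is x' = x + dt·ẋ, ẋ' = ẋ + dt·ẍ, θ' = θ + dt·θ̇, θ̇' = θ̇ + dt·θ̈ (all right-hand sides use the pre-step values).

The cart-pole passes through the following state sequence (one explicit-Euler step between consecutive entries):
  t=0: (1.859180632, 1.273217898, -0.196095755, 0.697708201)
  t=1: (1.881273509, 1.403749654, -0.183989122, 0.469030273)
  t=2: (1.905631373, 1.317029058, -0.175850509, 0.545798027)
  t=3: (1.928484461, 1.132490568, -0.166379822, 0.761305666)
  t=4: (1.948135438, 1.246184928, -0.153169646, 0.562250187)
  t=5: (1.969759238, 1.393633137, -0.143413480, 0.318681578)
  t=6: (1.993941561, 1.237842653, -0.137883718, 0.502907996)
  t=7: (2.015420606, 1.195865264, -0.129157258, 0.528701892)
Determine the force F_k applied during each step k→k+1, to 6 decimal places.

step 0→1:
  ẍ = (ẋ'−ẋ)/dt = (1.403749654−1.273217898)/0.017352 = 7.522577
  θ̈ = (θ̇'−θ̇)/dt = (0.469030273−0.697708201)/0.017352 = -13.178765
  sinθ=-0.194841, cosθ=0.980835
  F = (M+m)·ẍ + m·l·cosθ·θ̈ − m·l·sinθ·θ̇² = 10.282204 + -1.311150 − -0.009621 = 8.980675
step 1→2:
  ẍ = (ẋ'−ẋ)/dt = (1.317029058−1.403749654)/0.017352 = -4.997729
  θ̈ = (θ̇'−θ̇)/dt = (0.545798027−0.469030273)/0.017352 = 4.424144
  sinθ=-0.182953, cosθ=0.983122
  F = (M+m)·ẍ + m·l·cosθ·θ̈ − m·l·sinθ·θ̇² = -6.831126 + 0.441183 − -0.004082 = -6.385861
step 2→3:
  ẍ = (ẋ'−ẋ)/dt = (1.132490568−1.317029058)/0.017352 = -10.634998
  θ̈ = (θ̇'−θ̇)/dt = (0.761305666−0.545798027)/0.017352 = 12.419758
  sinθ=-0.174946, cosθ=0.984578
  F = (M+m)·ẍ + m·l·cosθ·θ̈ − m·l·sinθ·θ̇² = -14.536405 + 1.240353 − -0.005286 = -13.290766
step 3→4:
  ẍ = (ẋ'−ẋ)/dt = (1.246184928−1.132490568)/0.017352 = 6.552234
  θ̈ = (θ̇'−θ̇)/dt = (0.562250187−0.761305666)/0.017352 = -11.471616
  sinθ=-0.165613, cosθ=0.986191
  F = (M+m)·ẍ + m·l·cosθ·θ̈ − m·l·sinθ·θ̇² = 8.955894 + -1.147539 − -0.009736 = 7.818092
step 4→5:
  ẍ = (ẋ'−ẋ)/dt = (1.393633137−1.246184928)/0.017352 = 8.497476
  θ̈ = (θ̇'−θ̇)/dt = (0.318681578−0.562250187)/0.017352 = -14.036918
  sinθ=-0.152571, cosθ=0.988292
  F = (M+m)·ẍ + m·l·cosθ·θ̈ − m·l·sinθ·θ̇² = 11.614741 + -1.407146 − -0.004892 = 10.212488
step 5→6:
  ẍ = (ẋ'−ẋ)/dt = (1.237842653−1.393633137)/0.017352 = -8.978244
  θ̈ = (θ̇'−θ̇)/dt = (0.502907996−0.318681578)/0.017352 = 10.617013
  sinθ=-0.142922, cosθ=0.989734
  F = (M+m)·ẍ + m·l·cosθ·θ̈ − m·l·sinθ·θ̇² = -12.271876 + 1.065866 − -0.001472 = -11.204538
step 6→7:
  ẍ = (ẋ'−ẋ)/dt = (1.195865264−1.237842653)/0.017352 = -2.419167
  θ̈ = (θ̇'−θ̇)/dt = (0.528701892−0.502907996)/0.017352 = 1.486509
  sinθ=-0.137447, cosθ=0.990509
  F = (M+m)·ẍ + m·l·cosθ·θ̈ − m·l·sinθ·θ̇² = -3.306629 + 0.149351 − -0.003526 = -3.153752

F_0 = 8.980675 N
F_1 = -6.385861 N
F_2 = -13.290766 N
F_3 = 7.818092 N
F_4 = 10.212488 N
F_5 = -11.204538 N
F_6 = -3.153752 N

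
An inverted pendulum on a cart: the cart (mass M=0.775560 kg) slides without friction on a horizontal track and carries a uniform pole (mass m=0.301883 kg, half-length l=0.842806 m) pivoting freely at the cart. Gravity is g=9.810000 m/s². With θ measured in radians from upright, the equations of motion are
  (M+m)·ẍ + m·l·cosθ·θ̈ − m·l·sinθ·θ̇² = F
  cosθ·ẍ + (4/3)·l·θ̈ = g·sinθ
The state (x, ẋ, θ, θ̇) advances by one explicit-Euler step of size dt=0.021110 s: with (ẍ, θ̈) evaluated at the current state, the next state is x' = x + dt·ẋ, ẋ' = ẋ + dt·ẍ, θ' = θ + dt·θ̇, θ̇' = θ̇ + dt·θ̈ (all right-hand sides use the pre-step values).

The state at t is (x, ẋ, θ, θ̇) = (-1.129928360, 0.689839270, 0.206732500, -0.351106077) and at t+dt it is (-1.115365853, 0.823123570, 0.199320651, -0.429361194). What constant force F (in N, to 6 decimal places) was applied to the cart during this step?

F = 5.873232 N

ẍ = (ẋ'−ẋ)/dt = (0.823123570−0.689839270)/0.021110 = 6.313799
θ̈ = (θ̇'−θ̇)/dt = (-0.429361194−-0.351106077)/0.021110 = -3.707016
sinθ=0.205263, cosθ=0.978707
F = (M+m)·ẍ + m·l·cosθ·θ̈ − m·l·sinθ·θ̇² = 6.802759 + -0.923089 − 0.006438 = 5.873232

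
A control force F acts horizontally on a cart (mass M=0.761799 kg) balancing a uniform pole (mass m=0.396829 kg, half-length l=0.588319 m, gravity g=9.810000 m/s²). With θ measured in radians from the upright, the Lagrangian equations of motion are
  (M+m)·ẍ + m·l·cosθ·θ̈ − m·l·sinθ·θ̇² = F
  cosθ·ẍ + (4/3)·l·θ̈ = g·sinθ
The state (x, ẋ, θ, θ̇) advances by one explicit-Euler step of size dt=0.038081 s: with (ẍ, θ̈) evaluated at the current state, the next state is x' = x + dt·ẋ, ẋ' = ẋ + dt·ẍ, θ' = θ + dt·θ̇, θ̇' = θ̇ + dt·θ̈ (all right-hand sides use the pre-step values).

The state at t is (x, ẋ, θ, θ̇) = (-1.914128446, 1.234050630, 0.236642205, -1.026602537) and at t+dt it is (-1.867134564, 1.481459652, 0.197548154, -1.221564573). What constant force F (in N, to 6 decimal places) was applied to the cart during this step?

ẍ = (ẋ'−ẋ)/dt = (1.481459652−1.234050630)/0.038081 = 6.496915
θ̈ = (θ̇'−θ̇)/dt = (-1.221564573−-1.026602537)/0.038081 = -5.119667
sinθ=0.234440, cosθ=0.972131
F = (M+m)·ẍ + m·l·cosθ·θ̈ − m·l·sinθ·θ̇² = 7.527508 + -1.161937 − 0.057684 = 6.307887

F = 6.307887 N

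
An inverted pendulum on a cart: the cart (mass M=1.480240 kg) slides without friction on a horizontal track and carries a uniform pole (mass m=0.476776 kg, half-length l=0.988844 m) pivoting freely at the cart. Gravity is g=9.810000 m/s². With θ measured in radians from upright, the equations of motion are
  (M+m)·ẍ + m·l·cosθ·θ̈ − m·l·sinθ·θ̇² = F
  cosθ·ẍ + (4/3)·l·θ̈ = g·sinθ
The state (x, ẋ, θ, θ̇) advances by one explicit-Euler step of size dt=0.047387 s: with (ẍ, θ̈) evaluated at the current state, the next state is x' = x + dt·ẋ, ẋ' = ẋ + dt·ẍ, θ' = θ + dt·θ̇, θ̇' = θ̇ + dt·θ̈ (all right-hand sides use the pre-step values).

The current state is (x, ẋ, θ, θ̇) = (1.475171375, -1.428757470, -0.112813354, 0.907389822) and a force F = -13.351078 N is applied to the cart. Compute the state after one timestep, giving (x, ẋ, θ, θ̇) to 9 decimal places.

(1.407466845, -1.812895544, -0.069814873, 1.157199894)

sinθ=-0.112574213, cosθ=0.993643320
temp = (F + m·l·θ̇²·sinθ)/(M+m) = (-13.351078 + -0.043698738)/1.957016 = -6.844490151
θ̈ = (g·sinθ − cosθ·temp)/(l·(4/3 − m·cos²θ/(M+m))) = 5.271700507
ẍ = temp − m·l·θ̈·cosθ/(M+m) = -8.106402059
Euler: x'=1.475171375+0.047387·-1.428757470=1.407466845, ẋ'=-1.428757470+0.047387·-8.106402059=-1.812895544
       θ'=-0.112813354+0.047387·0.907389822=-0.069814873, θ̇'=0.907389822+0.047387·5.271700507=1.157199894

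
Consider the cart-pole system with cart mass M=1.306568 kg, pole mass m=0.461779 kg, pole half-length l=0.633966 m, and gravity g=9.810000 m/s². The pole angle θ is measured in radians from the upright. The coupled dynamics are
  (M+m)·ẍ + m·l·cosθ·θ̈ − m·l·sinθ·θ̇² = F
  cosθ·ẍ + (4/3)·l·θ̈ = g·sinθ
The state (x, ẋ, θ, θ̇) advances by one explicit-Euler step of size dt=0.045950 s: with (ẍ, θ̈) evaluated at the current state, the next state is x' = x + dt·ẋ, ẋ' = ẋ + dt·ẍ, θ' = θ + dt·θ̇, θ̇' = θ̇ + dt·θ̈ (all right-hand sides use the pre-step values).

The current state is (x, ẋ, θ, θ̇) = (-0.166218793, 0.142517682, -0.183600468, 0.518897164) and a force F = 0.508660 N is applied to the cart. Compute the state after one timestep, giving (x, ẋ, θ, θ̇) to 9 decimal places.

sinθ=-0.182570703, cosθ=0.983192727
temp = (F + m·l·θ̇²·sinθ)/(M+m) = (0.508660 + -0.014391095)/1.768347 = 0.279509002
θ̈ = (g·sinθ − cosθ·temp)/(l·(4/3 − m·cos²θ/(M+m))) = -3.014688381
ẍ = temp − m·l·θ̈·cosθ/(M+m) = 0.770206383
Euler: x'=-0.166218793+0.045950·0.142517682=-0.159670106, ẋ'=0.142517682+0.045950·0.770206383=0.177908665
       θ'=-0.183600468+0.045950·0.518897164=-0.159757143, θ̇'=0.518897164+0.045950·-3.014688381=0.380372233

(-0.159670106, 0.177908665, -0.159757143, 0.380372233)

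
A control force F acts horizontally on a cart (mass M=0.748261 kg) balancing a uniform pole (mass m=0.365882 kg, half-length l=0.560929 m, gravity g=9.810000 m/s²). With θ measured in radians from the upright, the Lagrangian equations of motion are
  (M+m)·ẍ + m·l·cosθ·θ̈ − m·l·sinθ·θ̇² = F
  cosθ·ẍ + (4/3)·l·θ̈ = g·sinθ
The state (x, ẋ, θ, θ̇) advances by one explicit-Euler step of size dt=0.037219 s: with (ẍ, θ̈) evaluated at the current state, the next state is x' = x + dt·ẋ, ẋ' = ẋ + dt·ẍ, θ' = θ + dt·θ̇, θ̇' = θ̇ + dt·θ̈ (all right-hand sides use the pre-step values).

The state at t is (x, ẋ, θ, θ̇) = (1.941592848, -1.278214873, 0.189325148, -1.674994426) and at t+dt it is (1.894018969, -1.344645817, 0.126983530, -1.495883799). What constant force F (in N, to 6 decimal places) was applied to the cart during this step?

F = -1.126953 N

ẍ = (ẋ'−ẋ)/dt = (-1.344645817−-1.278214873)/0.037219 = -1.784866
θ̈ = (θ̇'−θ̇)/dt = (-1.495883799−-1.674994426)/0.037219 = 4.812344
sinθ=0.188196, cosθ=0.982131
F = (M+m)·ẍ + m·l·cosθ·θ̈ − m·l·sinθ·θ̇² = -1.988596 + 0.970008 − 0.108364 = -1.126953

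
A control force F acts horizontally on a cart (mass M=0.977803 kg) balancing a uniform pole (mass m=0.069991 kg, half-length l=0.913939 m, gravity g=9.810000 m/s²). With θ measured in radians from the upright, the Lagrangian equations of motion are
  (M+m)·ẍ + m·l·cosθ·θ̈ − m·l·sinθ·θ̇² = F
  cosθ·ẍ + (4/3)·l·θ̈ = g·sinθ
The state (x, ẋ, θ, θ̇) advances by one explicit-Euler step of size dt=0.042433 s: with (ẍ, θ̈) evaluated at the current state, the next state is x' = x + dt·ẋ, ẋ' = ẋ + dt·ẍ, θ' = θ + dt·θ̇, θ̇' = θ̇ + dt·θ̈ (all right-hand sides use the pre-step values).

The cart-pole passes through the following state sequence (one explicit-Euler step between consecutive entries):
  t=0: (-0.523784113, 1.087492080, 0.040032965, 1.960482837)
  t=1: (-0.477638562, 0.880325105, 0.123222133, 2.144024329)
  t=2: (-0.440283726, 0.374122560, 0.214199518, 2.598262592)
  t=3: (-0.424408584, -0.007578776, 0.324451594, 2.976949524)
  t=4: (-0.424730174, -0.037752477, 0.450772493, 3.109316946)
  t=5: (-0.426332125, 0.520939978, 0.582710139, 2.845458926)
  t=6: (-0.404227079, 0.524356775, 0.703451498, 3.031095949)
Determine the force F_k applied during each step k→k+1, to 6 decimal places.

F_0 = -4.848928 N
F_1 = -11.856183 N
F_2 = -8.959287 N
F_3 = -0.736664 N
F_4 = 13.168282 N
F_5 = 0.033029 N

step 0→1:
  ẍ = (ẋ'−ẋ)/dt = (0.880325105−1.087492080)/0.042433 = -4.882214
  θ̈ = (θ̇'−θ̇)/dt = (2.144024329−1.960482837)/0.042433 = 4.325442
  sinθ=0.040022, cosθ=0.999199
  F = (M+m)·ẍ + m·l·cosθ·θ̈ − m·l·sinθ·θ̇² = -5.115554 + 0.276466 − 0.009840 = -4.848928
step 1→2:
  ẍ = (ẋ'−ẋ)/dt = (0.374122560−0.880325105)/0.042433 = -11.929455
  θ̈ = (θ̇'−θ̇)/dt = (2.598262592−2.144024329)/0.042433 = 10.704835
  sinθ=0.122911, cosθ=0.992418
  F = (M+m)·ẍ + m·l·cosθ·θ̈ − m·l·sinθ·θ̇² = -12.499611 + 0.679570 − 0.036142 = -11.856183
step 2→3:
  ẍ = (ẋ'−ẋ)/dt = (-0.007578776−0.374122560)/0.042433 = -8.995389
  θ̈ = (θ̇'−θ̇)/dt = (2.976949524−2.598262592)/0.042433 = 8.924350
  sinθ=0.212565, cosθ=0.977147
  F = (M+m)·ẍ + m·l·cosθ·θ̈ − m·l·sinθ·θ̇² = -9.425314 + 0.557822 − 0.091795 = -8.959287
step 3→4:
  ẍ = (ẋ'−ẋ)/dt = (-0.037752477−-0.007578776)/0.042433 = -0.711090
  θ̈ = (θ̇'−θ̇)/dt = (3.109316946−2.976949524)/0.042433 = 3.119445
  sinθ=0.318789, cosθ=0.947826
  F = (M+m)·ẍ + m·l·cosθ·θ̈ − m·l·sinθ·θ̇² = -0.745076 + 0.189132 − 0.180720 = -0.736664
step 4→5:
  ẍ = (ẋ'−ẋ)/dt = (0.520939978−-0.037752477)/0.042433 = 13.166461
  θ̈ = (θ̇'−θ̇)/dt = (2.845458926−3.109316946)/0.042433 = -6.218227
  sinθ=0.435661, cosθ=0.900111
  F = (M+m)·ẍ + m·l·cosθ·θ̈ − m·l·sinθ·θ̇² = 13.795739 + -0.358032 − 0.269425 = 13.168282
step 5→6:
  ẍ = (ẋ'−ẋ)/dt = (0.524356775−0.520939978)/0.042433 = 0.080522
  θ̈ = (θ̇'−θ̇)/dt = (3.031095949−2.845458926)/0.042433 = 4.374827
  sinθ=0.550289, cosθ=0.834974
  F = (M+m)·ẍ + m·l·cosθ·θ̈ − m·l·sinθ·θ̇² = 0.084371 + 0.233665 − 0.285007 = 0.033029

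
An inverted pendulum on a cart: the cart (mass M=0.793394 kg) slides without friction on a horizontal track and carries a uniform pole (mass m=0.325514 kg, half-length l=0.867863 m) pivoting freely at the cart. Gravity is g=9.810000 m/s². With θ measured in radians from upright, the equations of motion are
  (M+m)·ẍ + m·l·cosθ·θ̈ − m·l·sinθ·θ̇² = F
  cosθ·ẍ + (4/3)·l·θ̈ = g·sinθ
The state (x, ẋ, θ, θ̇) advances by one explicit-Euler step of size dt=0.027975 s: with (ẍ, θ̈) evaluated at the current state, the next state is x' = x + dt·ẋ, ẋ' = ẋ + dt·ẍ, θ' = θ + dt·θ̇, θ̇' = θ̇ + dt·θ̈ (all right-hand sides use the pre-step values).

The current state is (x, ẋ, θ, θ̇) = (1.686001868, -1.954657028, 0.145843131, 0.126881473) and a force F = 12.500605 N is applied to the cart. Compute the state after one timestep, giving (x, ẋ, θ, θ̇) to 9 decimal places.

(1.631320338, -1.568160325, 0.149392640, -0.169113571)

sinθ=0.145326661, cosθ=0.989383728
temp = (F + m·l·θ̇²·sinθ)/(M+m) = (12.500605 + 0.000660941)/1.118908 = 11.172738010
θ̈ = (g·sinθ − cosθ·temp)/(l·(4/3 − m·cos²θ/(M+m))) = -10.580698632
ẍ = temp − m·l·θ̈·cosθ/(M+m) = 13.815789198
Euler: x'=1.686001868+0.027975·-1.954657028=1.631320338, ẋ'=-1.954657028+0.027975·13.815789198=-1.568160325
       θ'=0.145843131+0.027975·0.126881473=0.149392640, θ̇'=0.126881473+0.027975·-10.580698632=-0.169113571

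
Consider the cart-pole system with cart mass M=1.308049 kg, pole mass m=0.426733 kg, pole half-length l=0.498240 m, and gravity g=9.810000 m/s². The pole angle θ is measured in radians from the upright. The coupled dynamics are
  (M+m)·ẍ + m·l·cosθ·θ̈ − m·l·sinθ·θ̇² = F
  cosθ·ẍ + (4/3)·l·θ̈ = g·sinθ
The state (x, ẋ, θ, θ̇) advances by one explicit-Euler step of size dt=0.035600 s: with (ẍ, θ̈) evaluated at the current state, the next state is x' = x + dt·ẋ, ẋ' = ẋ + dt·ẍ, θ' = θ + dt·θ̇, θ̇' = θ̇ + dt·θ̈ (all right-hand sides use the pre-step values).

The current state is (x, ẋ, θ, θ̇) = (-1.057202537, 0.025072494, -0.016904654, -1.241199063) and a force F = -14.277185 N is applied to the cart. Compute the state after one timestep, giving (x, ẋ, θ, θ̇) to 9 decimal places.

sinθ=-0.016903849, cosθ=0.999857120
temp = (F + m·l·θ̇²·sinθ)/(M+m) = (-14.277185 + -0.005536857)/1.734782 = -8.233150826
θ̈ = (g·sinθ − cosθ·temp)/(l·(4/3 − m·cos²θ/(M+m))) = 14.887830794
ẍ = temp − m·l·θ̈·cosθ/(M+m) = -10.057547536
Euler: x'=-1.057202537+0.035600·0.025072494=-1.056309956, ẋ'=0.025072494+0.035600·-10.057547536=-0.332976198
       θ'=-0.016904654+0.035600·-1.241199063=-0.061091341, θ̇'=-1.241199063+0.035600·14.887830794=-0.711192287

(-1.056309956, -0.332976198, -0.061091341, -0.711192287)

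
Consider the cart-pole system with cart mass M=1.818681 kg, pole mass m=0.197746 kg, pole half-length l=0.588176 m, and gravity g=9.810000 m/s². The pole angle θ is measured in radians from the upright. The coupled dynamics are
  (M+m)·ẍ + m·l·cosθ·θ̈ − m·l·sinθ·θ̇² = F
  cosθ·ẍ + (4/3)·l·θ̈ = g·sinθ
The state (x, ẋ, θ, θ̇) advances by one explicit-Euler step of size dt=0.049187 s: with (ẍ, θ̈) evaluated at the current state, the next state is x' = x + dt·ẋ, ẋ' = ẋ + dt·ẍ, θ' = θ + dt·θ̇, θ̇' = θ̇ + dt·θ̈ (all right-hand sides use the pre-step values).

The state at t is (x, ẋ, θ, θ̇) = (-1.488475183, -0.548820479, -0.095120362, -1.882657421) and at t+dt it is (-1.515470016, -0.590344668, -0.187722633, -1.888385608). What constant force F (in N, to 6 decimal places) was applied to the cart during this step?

ẍ = (ẋ'−ẋ)/dt = (-0.590344668−-0.548820479)/0.049187 = -0.844211
θ̈ = (θ̇'−θ̇)/dt = (-1.888385608−-1.882657421)/0.049187 = -0.116457
sinθ=-0.094977, cosθ=0.995479
F = (M+m)·ẍ + m·l·cosθ·θ̈ − m·l·sinθ·θ̇² = -1.702289 + -0.013484 − -0.039154 = -1.676619

F = -1.676619 N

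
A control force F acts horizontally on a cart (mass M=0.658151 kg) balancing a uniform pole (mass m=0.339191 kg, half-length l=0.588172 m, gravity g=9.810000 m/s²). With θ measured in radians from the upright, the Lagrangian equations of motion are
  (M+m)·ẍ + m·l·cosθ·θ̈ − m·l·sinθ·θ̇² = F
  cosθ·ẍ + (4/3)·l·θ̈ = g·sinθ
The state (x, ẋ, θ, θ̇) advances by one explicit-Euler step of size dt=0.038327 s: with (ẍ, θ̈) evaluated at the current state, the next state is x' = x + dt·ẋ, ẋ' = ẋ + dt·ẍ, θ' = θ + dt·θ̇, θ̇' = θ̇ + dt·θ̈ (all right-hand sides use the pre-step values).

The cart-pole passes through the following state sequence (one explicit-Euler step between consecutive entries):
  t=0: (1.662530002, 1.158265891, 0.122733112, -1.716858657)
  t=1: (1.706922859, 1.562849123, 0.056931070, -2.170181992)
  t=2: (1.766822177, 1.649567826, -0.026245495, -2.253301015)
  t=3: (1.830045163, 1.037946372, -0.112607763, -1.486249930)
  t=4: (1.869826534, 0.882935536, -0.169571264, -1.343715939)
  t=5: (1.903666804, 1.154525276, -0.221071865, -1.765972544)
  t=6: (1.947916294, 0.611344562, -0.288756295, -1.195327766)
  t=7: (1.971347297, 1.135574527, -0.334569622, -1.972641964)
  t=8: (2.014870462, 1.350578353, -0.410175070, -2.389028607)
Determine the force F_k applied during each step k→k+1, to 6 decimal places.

step 0→1:
  ẍ = (ẋ'−ẋ)/dt = (1.562849123−1.158265891)/0.038327 = 10.556089
  θ̈ = (θ̇'−θ̇)/dt = (-2.170181992−-1.716858657)/0.038327 = -11.827780
  sinθ=0.122425, cosθ=0.992478
  F = (M+m)·ẍ + m·l·cosθ·θ̈ − m·l·sinθ·θ̇² = 10.528031 + -2.341923 − 0.071993 = 8.114115
step 1→2:
  ẍ = (ẋ'−ẋ)/dt = (1.649567826−1.562849123)/0.038327 = 2.262601
  θ̈ = (θ̇'−θ̇)/dt = (-2.253301015−-2.170181992)/0.038327 = -2.168681
  sinθ=0.056900, cosθ=0.998380
  F = (M+m)·ẍ + m·l·cosθ·θ̈ − m·l·sinθ·θ̇² = 2.256587 + -0.431957 − 0.053463 = 1.771167
step 2→3:
  ẍ = (ẋ'−ẋ)/dt = (1.037946372−1.649567826)/0.038327 = -15.957979
  θ̈ = (θ̇'−θ̇)/dt = (-1.486249930−-2.253301015)/0.038327 = 20.013335
  sinθ=-0.026242, cosθ=0.999656
  F = (M+m)·ẍ + m·l·cosθ·θ̈ − m·l·sinθ·θ̇² = -15.915563 + 3.991338 − -0.026582 = -11.897642
step 3→4:
  ẍ = (ẋ'−ẋ)/dt = (0.882935536−1.037946372)/0.038327 = -4.044429
  θ̈ = (θ̇'−θ̇)/dt = (-1.343715939−-1.486249930)/0.038327 = 3.718892
  sinθ=-0.112370, cosθ=0.993666
  F = (M+m)·ẍ + m·l·cosθ·θ̈ − m·l·sinθ·θ̇² = -4.033679 + 0.737230 − -0.049520 = -3.246929
step 4→5:
  ẍ = (ẋ'−ẋ)/dt = (1.154525276−0.882935536)/0.038327 = 7.086120
  θ̈ = (θ̇'−θ̇)/dt = (-1.765972544−-1.343715939)/0.038327 = -11.017210
  sinθ=-0.168760, cosθ=0.985657
  F = (M+m)·ẍ + m·l·cosθ·θ̈ − m·l·sinθ·θ̇² = 7.067286 + -2.166438 − -0.060790 = 4.961638
step 5→6:
  ẍ = (ẋ'−ẋ)/dt = (0.611344562−1.154525276)/0.038327 = -14.172273
  θ̈ = (θ̇'−θ̇)/dt = (-1.195327766−-1.765972544)/0.038327 = 14.888845
  sinθ=-0.219276, cosθ=0.975663
  F = (M+m)·ẍ + m·l·cosθ·θ̈ − m·l·sinθ·θ̇² = -14.134603 + 2.898074 − -0.136429 = -11.100100
step 6→7:
  ẍ = (ẋ'−ẋ)/dt = (1.135574527−0.611344562)/0.038327 = 13.677824
  θ̈ = (θ̇'−θ̇)/dt = (-1.972641964−-1.195327766)/0.038327 = -20.281112
  sinθ=-0.284760, cosθ=0.958599
  F = (M+m)·ẍ + m·l·cosθ·θ̈ − m·l·sinθ·θ̇² = 13.641468 + -3.878621 − -0.081171 = 9.844019
step 7→8:
  ẍ = (ẋ'−ẋ)/dt = (1.350578353−1.135574527)/0.038327 = 5.609722
  θ̈ = (θ̇'−θ̇)/dt = (-2.389028607−-1.972641964)/0.038327 = -10.864055
  sinθ=-0.328363, cosθ=0.944552
  F = (M+m)·ẍ + m·l·cosθ·θ̈ − m·l·sinθ·θ̇² = 5.594812 + -2.047229 − -0.254917 = 3.802500

F_0 = 8.114115 N
F_1 = 1.771167 N
F_2 = -11.897642 N
F_3 = -3.246929 N
F_4 = 4.961638 N
F_5 = -11.100100 N
F_6 = 9.844019 N
F_7 = 3.802500 N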